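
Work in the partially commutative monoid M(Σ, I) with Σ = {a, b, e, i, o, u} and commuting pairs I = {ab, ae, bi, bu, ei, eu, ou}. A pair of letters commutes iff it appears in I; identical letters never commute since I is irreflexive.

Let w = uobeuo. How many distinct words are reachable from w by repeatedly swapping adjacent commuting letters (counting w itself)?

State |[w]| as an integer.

15

#0=u has no predecessor
#1=o has no predecessor
#2=b depends on [1:o]
#3=e depends on [2:b]
#4=u depends on [0:u]
#5=o depends on [3:e]
sources: [0:u, 1:o]
N(rest) = Σ N(rest − s) over sources s of rest; N(one piece) = 1:
  size 1 → [4]=1  [5]=1
  size 2 → [0,4]=1  [3,5]=1  [4,5]=2
  size 3 → [0,4,5]=3  [2,3,5]=1  [3,4,5]=3
  size 4 → [0,3,4,5]=6  [1,2,3,5]=1  [2,3,4,5]=4
  first=0(u) contributes 5
  first=1(o) contributes 10
|[w]| = 15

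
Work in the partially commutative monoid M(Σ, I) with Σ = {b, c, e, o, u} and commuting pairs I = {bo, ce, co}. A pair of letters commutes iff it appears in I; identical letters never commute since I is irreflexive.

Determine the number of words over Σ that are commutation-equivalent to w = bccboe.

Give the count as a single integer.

drop 0:b onto floor
drop 1:c onto {0:b}
drop 2:c onto {1:c}
drop 3:b onto {2:c}
drop 4:o onto floor
drop 5:e onto {3:b, 4:o}
ground layer = {0:b, 4:o}
drop-orders for the pieces not yet dropped (sum over which currently-grounded one goes next):
  1 to go: {5} 1
  2 to go: {3,5} 1  {4,5} 1
  3 to go: {2,3,5} 1  {3,4,5} 2
  4 to go: {1,2,3,5} 1  {2,3,4,5} 3
  if 0:b drops first: 4 orders
  if 4:o drops first: 1 orders
heap linearizations: 5

5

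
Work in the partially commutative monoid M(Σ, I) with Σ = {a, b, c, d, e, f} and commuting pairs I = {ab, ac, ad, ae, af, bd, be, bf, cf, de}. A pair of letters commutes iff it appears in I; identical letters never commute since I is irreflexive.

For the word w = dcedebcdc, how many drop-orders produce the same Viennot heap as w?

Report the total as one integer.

12

#0=d has no predecessor
#1=c depends on [0:d]
#2=e depends on [1:c]
#3=d depends on [1:c]
#4=e depends on [2:e]
#5=b depends on [1:c]
#6=c depends on [3:d, 4:e, 5:b]
#7=d depends on [6:c]
#8=c depends on [7:d]
sources: [0:d]
N(rest) = Σ N(rest − s) over sources s of rest; N(one piece) = 1:
  size 1 → [8]=1
  size 2 → [7,8]=1
  size 3 → [6,7,8]=1
  size 4 → [3,6,7,8]=1  [4,6,7,8]=1  [5,6,7,8]=1
  size 5 → [2,4,6,7,8]=1  [3,4,6,7,8]=2  [3,5,6,7,8]=2  [4,5,6,7,8]=2
  size 6 → [2,3,4,6,7,8]=3  [2,4,5,6,7,8]=3  [3,4,5,6,7,8]=6
  size 7 → [2,3,4,5,6,7,8]=12
  first=0(d) contributes 12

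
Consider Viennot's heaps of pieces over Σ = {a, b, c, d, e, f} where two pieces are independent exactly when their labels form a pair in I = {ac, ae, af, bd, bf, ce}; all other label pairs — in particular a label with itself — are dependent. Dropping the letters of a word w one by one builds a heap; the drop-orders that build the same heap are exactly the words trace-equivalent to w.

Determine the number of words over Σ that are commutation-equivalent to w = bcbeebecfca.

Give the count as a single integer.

10

drop 0:b onto floor
drop 1:c onto {0:b}
drop 2:b onto {1:c}
drop 3:e onto {2:b}
drop 4:e onto {3:e}
drop 5:b onto {4:e}
drop 6:e onto {5:b}
drop 7:c onto {5:b}
drop 8:f onto {6:e, 7:c}
drop 9:c onto {8:f}
drop 10:a onto {5:b}
ground layer = {0:b}
drop-orders for the pieces not yet dropped (sum over which currently-grounded one goes next):
  1 to go: {9} 1  {10} 1
  2 to go: {8,9} 1  {9,10} 2
  3 to go: {6,8,9} 1  {7,8,9} 1  {8,9,10} 3
  4 to go: {6,7,8,9} 2  {6,8,9,10} 4  {7,8,9,10} 4
  5 to go: {6,7,8,9,10} 10
  6 to go: {5,6,7,8,9,10} 10
  7 to go: {4,5,6,7,8,9,10} 10
  8 to go: {3,4,5,6,7,8,9,10} 10
  9 to go: {2,3,4,5,6,7,8,9,10} 10
  if 0:b drops first: 10 orders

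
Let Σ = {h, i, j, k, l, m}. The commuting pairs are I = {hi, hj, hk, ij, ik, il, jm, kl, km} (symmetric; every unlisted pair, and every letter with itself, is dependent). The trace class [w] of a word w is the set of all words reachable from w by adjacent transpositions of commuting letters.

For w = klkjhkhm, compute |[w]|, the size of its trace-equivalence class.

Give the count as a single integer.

65

drop 0:k onto floor
drop 1:l onto floor
drop 2:k onto {0:k}
drop 3:j onto {1:l, 2:k}
drop 4:h onto {1:l}
drop 5:k onto {3:j}
drop 6:h onto {4:h}
drop 7:m onto {6:h}
ground layer = {0:k, 1:l}
drop-orders for the pieces not yet dropped (sum over which currently-grounded one goes next):
  1 to go: {5} 1  {7} 1
  2 to go: {3,5} 1  {5,7} 2  {6,7} 1
  3 to go: {2,3,5} 1  {3,5,7} 3  {4,6,7} 1  {5,6,7} 3
  4 to go: {0,2,3,5} 1  {2,3,5,7} 4  {3,5,6,7} 6  {4,5,6,7} 4
  5 to go: {0,2,3,5,7} 5  {2,3,5,6,7} 10  {3,4,5,6,7} 10
  6 to go: {0,2,3,5,6,7} 15  {1,3,4,5,6,7} 10  {2,3,4,5,6,7} 20
  if 0:k drops first: 30 orders
  if 1:l drops first: 35 orders
heap linearizations: 65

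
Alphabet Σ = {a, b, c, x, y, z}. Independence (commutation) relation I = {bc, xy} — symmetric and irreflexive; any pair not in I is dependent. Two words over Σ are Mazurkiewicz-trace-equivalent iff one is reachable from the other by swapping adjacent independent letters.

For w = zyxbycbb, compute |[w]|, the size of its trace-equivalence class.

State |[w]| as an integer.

6

piece 0:z — minimal
piece 1:y rests on {0:z}
piece 2:x rests on {0:z}
piece 3:b rests on {1:y, 2:x}
piece 4:y rests on {3:b}
piece 5:c rests on {4:y}
piece 6:b rests on {4:y}
piece 7:b rests on {6:b}
minimal pieces: {0:z}
ways to finish when only these pieces remain (= sum over removing one remaining piece with nothing left below it):
  1 left: {5}→1  {7}→1
  2 left: {5,7}→2  {6,7}→1
  3 left: {5,6,7}→3
  4 left: {4,5,6,7}→3
  5 left: {3,4,5,6,7}→3
  6 left: {1,3,4,5,6,7}→3  {2,3,4,5,6,7}→3
  placing 0:z first → 6 extensions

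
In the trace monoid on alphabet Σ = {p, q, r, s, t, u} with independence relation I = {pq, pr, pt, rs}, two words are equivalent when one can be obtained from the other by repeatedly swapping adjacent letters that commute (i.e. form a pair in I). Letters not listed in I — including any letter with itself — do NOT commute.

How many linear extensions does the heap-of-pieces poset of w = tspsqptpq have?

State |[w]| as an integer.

10

0(t) covers ∅
1(s) covers 0:t
2(p) covers 1:s
3(s) covers 2:p
4(q) covers 3:s
5(p) covers 3:s
6(t) covers 4:q
7(p) covers 5:p
8(q) covers 6:t
floor of heap: 0:t
completions by unplaced set U, small U first (add the entries for U minus each lowest piece of U):
  |U|=1: {7}:1  {8}:1
  |U|=2: {5,7}:1  {6,8}:1  {7,8}:2
  |U|=3: {4,6,8}:1  {5,7,8}:3  {6,7,8}:3
  |U|=4: {4,6,7,8}:4  {5,6,7,8}:6
  |U|=5: {4,5,6,7,8}:10
  |U|=6: {3,4,5,6,7,8}:10
  |U|=7: {2,3,4,5,6,7,8}:10
  start at 0(t): 10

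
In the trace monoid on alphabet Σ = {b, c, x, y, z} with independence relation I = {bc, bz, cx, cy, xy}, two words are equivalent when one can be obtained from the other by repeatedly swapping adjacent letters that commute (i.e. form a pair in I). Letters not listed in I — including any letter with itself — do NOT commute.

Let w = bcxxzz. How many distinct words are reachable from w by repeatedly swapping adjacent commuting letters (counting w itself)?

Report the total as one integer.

0(b) covers ∅
1(c) covers ∅
2(x) covers 0:b
3(x) covers 2:x
4(z) covers 1:c, 3:x
5(z) covers 4:z
floor of heap: 0:b, 1:c
completions by unplaced set U, small U first (add the entries for U minus each lowest piece of U):
  |U|=1: {5}:1
  |U|=2: {4,5}:1
  |U|=3: {1,4,5}:1  {3,4,5}:1
  |U|=4: {1,3,4,5}:2  {2,3,4,5}:1
  start at 0(b): 3
  start at 1(c): 1
sum over floor = 4

4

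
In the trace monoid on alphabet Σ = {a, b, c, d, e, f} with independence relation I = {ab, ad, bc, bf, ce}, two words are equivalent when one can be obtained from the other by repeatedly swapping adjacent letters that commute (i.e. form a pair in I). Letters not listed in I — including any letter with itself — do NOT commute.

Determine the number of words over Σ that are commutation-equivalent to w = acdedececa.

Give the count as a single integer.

#0=a has no predecessor
#1=c depends on [0:a]
#2=d depends on [1:c]
#3=e depends on [2:d]
#4=d depends on [3:e]
#5=e depends on [4:d]
#6=c depends on [4:d]
#7=e depends on [5:e]
#8=c depends on [6:c]
#9=a depends on [7:e, 8:c]
sources: [0:a]
N(rest) = Σ N(rest − s) over sources s of rest; N(one piece) = 1:
  size 1 → [9]=1
  size 2 → [7,9]=1  [8,9]=1
  size 3 → [5,7,9]=1  [6,8,9]=1  [7,8,9]=2
  size 4 → [5,7,8,9]=3  [6,7,8,9]=3
  size 5 → [5,6,7,8,9]=6
  size 6 → [4,5,6,7,8,9]=6
  size 7 → [3,4,5,6,7,8,9]=6
  size 8 → [2,3,4,5,6,7,8,9]=6
  first=0(a) contributes 6

6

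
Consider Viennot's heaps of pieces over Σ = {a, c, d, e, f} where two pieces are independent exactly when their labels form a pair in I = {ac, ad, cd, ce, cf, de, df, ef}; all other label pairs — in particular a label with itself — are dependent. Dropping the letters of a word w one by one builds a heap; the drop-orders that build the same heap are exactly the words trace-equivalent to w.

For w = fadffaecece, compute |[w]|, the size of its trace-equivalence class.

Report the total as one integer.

drop 0:f onto floor
drop 1:a onto {0:f}
drop 2:d onto floor
drop 3:f onto {1:a}
drop 4:f onto {3:f}
drop 5:a onto {4:f}
drop 6:e onto {5:a}
drop 7:c onto floor
drop 8:e onto {6:e}
drop 9:c onto {7:c}
drop 10:e onto {8:e}
ground layer = {0:f, 2:d, 7:c}
drop-orders for the pieces not yet dropped (sum over which currently-grounded one goes next):
  1 to go: {2} 1  {9} 1  {10} 1
  2 to go: {2,9} 2  {2,10} 2  {7,9} 1  {8,10} 1  {9,10} 2
  3 to go: {2,7,9} 3  {2,8,10} 3  {2,9,10} 6  {6,8,10} 1  {7,9,10} 3  {8,9,10} 3
  4 to go: {2,6,8,10} 4  {2,7,9,10} 12  {2,8,9,10} 12  {5,6,8,10} 1  {6,8,9,10} 4  {7,8,9,10} 6
  5 to go: {2,5,6,8,10} 5  {2,6,8,9,10} 20  {2,7,8,9,10} 30  {4,5,6,8,10} 1  {5,6,8,9,10} 5  {6,7,8,9,10} 10
  6 to go: {2,4,5,6,8,10} 6  {2,5,6,8,9,10} 30  {2,6,7,8,9,10} 60  {3,4,5,6,8,10} 1  {4,5,6,8,9,10} 6  {5,6,7,8,9,10} 15
  7 to go: {1,3,4,5,6,8,10} 1  {2,3,4,5,6,8,10} 7  {2,4,5,6,8,9,10} 42  {2,5,6,7,8,9,10} 105  {3,4,5,6,8,9,10} 7  {4,5,6,7,8,9,10} 21
  8 to go: {0,1,3,4,5,6,8,10} 1  {1,2,3,4,5,6,8,10} 8  {1,3,4,5,6,8,9,10} 8  {2,3,4,5,6,8,9,10} 56  {2,4,5,6,7,8,9,10} 168  {3,4,5,6,7,8,9,10} 28
  9 to go: {0,1,2,3,4,5,6,8,10} 9  {0,1,3,4,5,6,8,9,10} 9  {1,2,3,4,5,6,8,9,10} 72  {1,3,4,5,6,7,8,9,10} 36  {2,3,4,5,6,7,8,9,10} 252
  if 0:f drops first: 360 orders
  if 2:d drops first: 45 orders
  if 7:c drops first: 90 orders
heap linearizations: 495

495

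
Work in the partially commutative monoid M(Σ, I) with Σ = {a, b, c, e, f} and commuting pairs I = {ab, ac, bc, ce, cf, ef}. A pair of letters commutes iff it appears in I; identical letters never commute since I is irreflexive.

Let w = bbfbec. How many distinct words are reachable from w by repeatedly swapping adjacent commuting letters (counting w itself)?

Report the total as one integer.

0(b) covers ∅
1(b) covers 0:b
2(f) covers 1:b
3(b) covers 2:f
4(e) covers 3:b
5(c) covers ∅
floor of heap: 0:b, 5:c
completions by unplaced set U, small U first (add the entries for U minus each lowest piece of U):
  |U|=1: {4}:1  {5}:1
  |U|=2: {3,4}:1  {4,5}:2
  |U|=3: {2,3,4}:1  {3,4,5}:3
  |U|=4: {1,2,3,4}:1  {2,3,4,5}:4
  start at 0(b): 5
  start at 5(c): 1
sum over floor = 6

6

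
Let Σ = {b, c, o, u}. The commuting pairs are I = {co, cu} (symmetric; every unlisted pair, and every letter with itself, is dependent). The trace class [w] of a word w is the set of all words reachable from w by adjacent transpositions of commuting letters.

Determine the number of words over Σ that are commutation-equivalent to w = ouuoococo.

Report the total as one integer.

36

piece 0:o — minimal
piece 1:u rests on {0:o}
piece 2:u rests on {1:u}
piece 3:o rests on {2:u}
piece 4:o rests on {3:o}
piece 5:c — minimal
piece 6:o rests on {4:o}
piece 7:c rests on {5:c}
piece 8:o rests on {6:o}
minimal pieces: {0:o, 5:c}
ways to finish when only these pieces remain (= sum over removing one remaining piece with nothing left below it):
  1 left: {7}→1  {8}→1
  2 left: {5,7}→1  {6,8}→1  {7,8}→2
  3 left: {4,6,8}→1  {5,7,8}→3  {6,7,8}→3
  4 left: {3,4,6,8}→1  {4,6,7,8}→4  {5,6,7,8}→6
  5 left: {2,3,4,6,8}→1  {3,4,6,7,8}→5  {4,5,6,7,8}→10
  6 left: {1,2,3,4,6,8}→1  {2,3,4,6,7,8}→6  {3,4,5,6,7,8}→15
  7 left: {0,1,2,3,4,6,8}→1  {1,2,3,4,6,7,8}→7  {2,3,4,5,6,7,8}→21
  placing 0:o first → 28 extensions
  placing 5:c first → 8 extensions
total linear extensions = 36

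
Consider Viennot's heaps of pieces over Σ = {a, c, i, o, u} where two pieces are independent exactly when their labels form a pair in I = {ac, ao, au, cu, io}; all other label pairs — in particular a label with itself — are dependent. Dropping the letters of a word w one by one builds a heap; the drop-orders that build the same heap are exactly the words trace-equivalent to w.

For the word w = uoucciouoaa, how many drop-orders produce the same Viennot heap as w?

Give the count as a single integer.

48

drop 0:u onto floor
drop 1:o onto {0:u}
drop 2:u onto {1:o}
drop 3:c onto {1:o}
drop 4:c onto {3:c}
drop 5:i onto {2:u, 4:c}
drop 6:o onto {2:u, 4:c}
drop 7:u onto {5:i, 6:o}
drop 8:o onto {7:u}
drop 9:a onto {5:i}
drop 10:a onto {9:a}
ground layer = {0:u}
drop-orders for the pieces not yet dropped (sum over which currently-grounded one goes next):
  1 to go: {8} 1  {10} 1
  2 to go: {7,8} 1  {8,10} 2  {9,10} 1
  3 to go: {6,7,8} 1  {7,8,10} 3  {8,9,10} 3
  4 to go: {6,7,8,10} 4  {7,8,9,10} 6
  5 to go: {5,7,8,9,10} 6  {6,7,8,9,10} 10
  6 to go: {5,6,7,8,9,10} 16
  7 to go: {2,5,6,7,8,9,10} 16  {4,5,6,7,8,9,10} 16
  8 to go: {2,4,5,6,7,8,9,10} 32  {3,4,5,6,7,8,9,10} 16
  9 to go: {2,3,4,5,6,7,8,9,10} 48
  if 0:u drops first: 48 orders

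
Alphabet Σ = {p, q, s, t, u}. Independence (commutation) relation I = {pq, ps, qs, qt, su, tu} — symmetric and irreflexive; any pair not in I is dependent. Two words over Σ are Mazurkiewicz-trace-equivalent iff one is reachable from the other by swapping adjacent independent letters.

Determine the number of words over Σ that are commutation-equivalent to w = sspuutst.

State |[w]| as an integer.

46

#0=s has no predecessor
#1=s depends on [0:s]
#2=p has no predecessor
#3=u depends on [2:p]
#4=u depends on [3:u]
#5=t depends on [1:s, 2:p]
#6=s depends on [5:t]
#7=t depends on [6:s]
sources: [0:s, 2:p]
N(rest) = Σ N(rest − s) over sources s of rest; N(one piece) = 1:
  size 1 → [4]=1  [7]=1
  size 2 → [3,4]=1  [4,7]=2  [6,7]=1
  size 3 → [3,4,7]=3  [4,6,7]=3  [5,6,7]=1
  size 4 → [1,5,6,7]=1  [3,4,6,7]=6  [4,5,6,7]=4
  size 5 → [0,1,5,6,7]=1  [1,4,5,6,7]=5  [3,4,5,6,7]=10
  size 6 → [0,1,4,5,6,7]=6  [1,3,4,5,6,7]=15  [2,3,4,5,6,7]=10
  first=0(s) contributes 25
  first=2(p) contributes 21
|[w]| = 46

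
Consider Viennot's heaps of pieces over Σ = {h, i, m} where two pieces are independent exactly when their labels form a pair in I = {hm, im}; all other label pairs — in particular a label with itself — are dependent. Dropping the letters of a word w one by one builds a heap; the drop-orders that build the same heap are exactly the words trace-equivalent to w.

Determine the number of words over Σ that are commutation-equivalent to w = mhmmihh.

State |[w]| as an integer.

35

drop 0:m onto floor
drop 1:h onto floor
drop 2:m onto {0:m}
drop 3:m onto {2:m}
drop 4:i onto {1:h}
drop 5:h onto {4:i}
drop 6:h onto {5:h}
ground layer = {0:m, 1:h}
drop-orders for the pieces not yet dropped (sum over which currently-grounded one goes next):
  1 to go: {3} 1  {6} 1
  2 to go: {2,3} 1  {3,6} 2  {5,6} 1
  3 to go: {0,2,3} 1  {2,3,6} 3  {3,5,6} 3  {4,5,6} 1
  4 to go: {0,2,3,6} 4  {1,4,5,6} 1  {2,3,5,6} 6  {3,4,5,6} 4
  5 to go: {0,2,3,5,6} 10  {1,3,4,5,6} 5  {2,3,4,5,6} 10
  if 0:m drops first: 15 orders
  if 1:h drops first: 20 orders
heap linearizations: 35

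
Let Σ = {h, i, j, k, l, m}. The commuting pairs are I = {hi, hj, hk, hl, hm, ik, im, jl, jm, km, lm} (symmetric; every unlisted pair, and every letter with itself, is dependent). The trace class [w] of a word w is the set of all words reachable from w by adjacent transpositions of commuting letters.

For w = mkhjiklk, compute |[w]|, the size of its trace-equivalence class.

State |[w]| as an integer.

drop 0:m onto floor
drop 1:k onto floor
drop 2:h onto floor
drop 3:j onto {1:k}
drop 4:i onto {3:j}
drop 5:k onto {3:j}
drop 6:l onto {4:i, 5:k}
drop 7:k onto {6:l}
ground layer = {0:m, 1:k, 2:h}
drop-orders for the pieces not yet dropped (sum over which currently-grounded one goes next):
  1 to go: {0} 1  {2} 1  {7} 1
  2 to go: {0,2} 2  {0,7} 2  {2,7} 2  {6,7} 1
  3 to go: {0,2,7} 6  {0,6,7} 3  {2,6,7} 3  {4,6,7} 1  {5,6,7} 1
  4 to go: {0,2,6,7} 12  {0,4,6,7} 4  {0,5,6,7} 4  {2,4,6,7} 4  {2,5,6,7} 4  {4,5,6,7} 2
  5 to go: {0,2,4,6,7} 20  {0,2,5,6,7} 20  {0,4,5,6,7} 10  {2,4,5,6,7} 10  {3,4,5,6,7} 2
  6 to go: {0,2,4,5,6,7} 60  {0,3,4,5,6,7} 12  {1,3,4,5,6,7} 2  {2,3,4,5,6,7} 12
  if 0:m drops first: 14 orders
  if 1:k drops first: 84 orders
  if 2:h drops first: 14 orders
heap linearizations: 112

112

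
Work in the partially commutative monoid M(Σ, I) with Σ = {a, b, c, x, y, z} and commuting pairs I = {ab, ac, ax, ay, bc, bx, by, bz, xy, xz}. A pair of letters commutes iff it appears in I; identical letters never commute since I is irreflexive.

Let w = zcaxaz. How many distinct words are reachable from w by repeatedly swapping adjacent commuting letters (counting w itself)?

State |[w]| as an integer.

0(z) covers ∅
1(c) covers 0:z
2(a) covers 0:z
3(x) covers 1:c
4(a) covers 2:a
5(z) covers 1:c, 4:a
floor of heap: 0:z
completions by unplaced set U, small U first (add the entries for U minus each lowest piece of U):
  |U|=1: {3}:1  {5}:1
  |U|=2: {3,5}:2  {4,5}:1
  |U|=3: {1,3,5}:2  {2,4,5}:1  {3,4,5}:3
  |U|=4: {1,3,4,5}:5  {2,3,4,5}:4
  start at 0(z): 9

9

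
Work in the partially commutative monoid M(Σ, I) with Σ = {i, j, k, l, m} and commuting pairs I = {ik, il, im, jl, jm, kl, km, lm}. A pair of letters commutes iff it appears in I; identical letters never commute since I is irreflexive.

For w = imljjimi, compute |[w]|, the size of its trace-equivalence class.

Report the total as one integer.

0(i) covers ∅
1(m) covers ∅
2(l) covers ∅
3(j) covers 0:i
4(j) covers 3:j
5(i) covers 4:j
6(m) covers 1:m
7(i) covers 5:i
floor of heap: 0:i, 1:m, 2:l
completions by unplaced set U, small U first (add the entries for U minus each lowest piece of U):
  |U|=1: {2}:1  {6}:1  {7}:1
  |U|=2: {1,6}:1  {2,6}:2  {2,7}:2  {5,7}:1  {6,7}:2
  |U|=3: {1,2,6}:3  {1,6,7}:3  {2,5,7}:3  {2,6,7}:6  {4,5,7}:1  {5,6,7}:3
  |U|=4: {1,2,6,7}:12  {1,5,6,7}:6  {2,4,5,7}:4  {2,5,6,7}:12  {3,4,5,7}:1  {4,5,6,7}:4
  |U|=5: {0,3,4,5,7}:1  {1,2,5,6,7}:30  {1,4,5,6,7}:10  {2,3,4,5,7}:5  {2,4,5,6,7}:20  {3,4,5,6,7}:5
  |U|=6: {0,2,3,4,5,7}:6  {0,3,4,5,6,7}:6  {1,2,4,5,6,7}:60  {1,3,4,5,6,7}:15  {2,3,4,5,6,7}:30
  start at 0(i): 105
  start at 1(m): 42
  start at 2(l): 21
sum over floor = 168

168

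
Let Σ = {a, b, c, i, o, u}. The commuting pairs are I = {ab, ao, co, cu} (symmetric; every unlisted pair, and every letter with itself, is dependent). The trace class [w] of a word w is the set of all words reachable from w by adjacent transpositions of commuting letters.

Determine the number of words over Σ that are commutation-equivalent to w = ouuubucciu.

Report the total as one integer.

drop 0:o onto floor
drop 1:u onto {0:o}
drop 2:u onto {1:u}
drop 3:u onto {2:u}
drop 4:b onto {3:u}
drop 5:u onto {4:b}
drop 6:c onto {4:b}
drop 7:c onto {6:c}
drop 8:i onto {5:u, 7:c}
drop 9:u onto {8:i}
ground layer = {0:o}
drop-orders for the pieces not yet dropped (sum over which currently-grounded one goes next):
  1 to go: {9} 1
  2 to go: {8,9} 1
  3 to go: {5,8,9} 1  {7,8,9} 1
  4 to go: {5,7,8,9} 2  {6,7,8,9} 1
  5 to go: {5,6,7,8,9} 3
  6 to go: {4,5,6,7,8,9} 3
  7 to go: {3,4,5,6,7,8,9} 3
  8 to go: {2,3,4,5,6,7,8,9} 3
  if 0:o drops first: 3 orders

3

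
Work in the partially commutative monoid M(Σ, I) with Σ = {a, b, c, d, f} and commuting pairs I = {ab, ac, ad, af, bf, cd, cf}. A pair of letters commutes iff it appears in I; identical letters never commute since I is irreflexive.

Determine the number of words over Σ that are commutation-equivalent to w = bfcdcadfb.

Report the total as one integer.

369

drop 0:b onto floor
drop 1:f onto floor
drop 2:c onto {0:b}
drop 3:d onto {0:b, 1:f}
drop 4:c onto {2:c}
drop 5:a onto floor
drop 6:d onto {3:d}
drop 7:f onto {6:d}
drop 8:b onto {4:c, 6:d}
ground layer = {0:b, 1:f, 5:a}
drop-orders for the pieces not yet dropped (sum over which currently-grounded one goes next):
  1 to go: {5} 1  {7} 1  {8} 1
  2 to go: {4,8} 1  {5,7} 2  {5,8} 2  {7,8} 2
  3 to go: {2,4,8} 1  {4,5,8} 3  {4,7,8} 3  {5,7,8} 6  {6,7,8} 2
  4 to go: {2,4,5,8} 4  {2,4,7,8} 4  {3,6,7,8} 2  {4,5,7,8} 12  {4,6,7,8} 5  {5,6,7,8} 8
  5 to go: {1,3,6,7,8} 2  {2,4,5,7,8} 20  {2,4,6,7,8} 9  {3,4,6,7,8} 7  {3,5,6,7,8} 10  {4,5,6,7,8} 25
  6 to go: {1,3,4,6,7,8} 9  {1,3,5,6,7,8} 12  {2,3,4,6,7,8} 16  {2,4,5,6,7,8} 54  {3,4,5,6,7,8} 42
  7 to go: {0,2,3,4,6,7,8} 16  {1,2,3,4,6,7,8} 25  {1,3,4,5,6,7,8} 63  {2,3,4,5,6,7,8} 112
  if 0:b drops first: 200 orders
  if 1:f drops first: 128 orders
  if 5:a drops first: 41 orders
heap linearizations: 369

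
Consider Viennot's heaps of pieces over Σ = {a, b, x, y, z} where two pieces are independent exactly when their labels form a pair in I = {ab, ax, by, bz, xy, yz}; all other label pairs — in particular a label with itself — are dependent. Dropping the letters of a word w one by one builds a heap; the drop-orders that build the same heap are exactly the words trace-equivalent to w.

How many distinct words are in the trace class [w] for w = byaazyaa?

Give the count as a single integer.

16

piece 0:b — minimal
piece 1:y — minimal
piece 2:a rests on {1:y}
piece 3:a rests on {2:a}
piece 4:z rests on {3:a}
piece 5:y rests on {3:a}
piece 6:a rests on {4:z, 5:y}
piece 7:a rests on {6:a}
minimal pieces: {0:b, 1:y}
ways to finish when only these pieces remain (= sum over removing one remaining piece with nothing left below it):
  1 left: {0}→1  {7}→1
  2 left: {0,7}→2  {6,7}→1
  3 left: {0,6,7}→3  {4,6,7}→1  {5,6,7}→1
  4 left: {0,4,6,7}→4  {0,5,6,7}→4  {4,5,6,7}→2
  5 left: {0,4,5,6,7}→10  {3,4,5,6,7}→2
  6 left: {0,3,4,5,6,7}→12  {2,3,4,5,6,7}→2
  placing 0:b first → 2 extensions
  placing 1:y first → 14 extensions
total linear extensions = 16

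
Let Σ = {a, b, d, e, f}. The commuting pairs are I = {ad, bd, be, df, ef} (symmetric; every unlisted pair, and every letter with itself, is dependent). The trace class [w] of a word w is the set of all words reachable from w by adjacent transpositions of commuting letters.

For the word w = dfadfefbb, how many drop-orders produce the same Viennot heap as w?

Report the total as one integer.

80

piece 0:d — minimal
piece 1:f — minimal
piece 2:a rests on {1:f}
piece 3:d rests on {0:d}
piece 4:f rests on {2:a}
piece 5:e rests on {2:a, 3:d}
piece 6:f rests on {4:f}
piece 7:b rests on {6:f}
piece 8:b rests on {7:b}
minimal pieces: {0:d, 1:f}
ways to finish when only these pieces remain (= sum over removing one remaining piece with nothing left below it):
  1 left: {5}→1  {8}→1
  2 left: {3,5}→1  {5,8}→2  {7,8}→1
  3 left: {0,3,5}→1  {3,5,8}→3  {5,7,8}→3  {6,7,8}→1
  4 left: {0,3,5,8}→4  {3,5,7,8}→6  {4,6,7,8}→1  {5,6,7,8}→4
  5 left: {0,3,5,7,8}→10  {3,5,6,7,8}→10  {4,5,6,7,8}→5
  6 left: {0,3,5,6,7,8}→20  {2,4,5,6,7,8}→5  {3,4,5,6,7,8}→15
  7 left: {0,3,4,5,6,7,8}→35  {1,2,4,5,6,7,8}→5  {2,3,4,5,6,7,8}→20
  placing 0:d first → 25 extensions
  placing 1:f first → 55 extensions
total linear extensions = 80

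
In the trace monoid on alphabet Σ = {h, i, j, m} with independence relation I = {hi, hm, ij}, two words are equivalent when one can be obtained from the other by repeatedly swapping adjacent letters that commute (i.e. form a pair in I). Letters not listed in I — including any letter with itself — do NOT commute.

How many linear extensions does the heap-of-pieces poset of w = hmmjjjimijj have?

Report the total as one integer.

drop 0:h onto floor
drop 1:m onto floor
drop 2:m onto {1:m}
drop 3:j onto {0:h, 2:m}
drop 4:j onto {3:j}
drop 5:j onto {4:j}
drop 6:i onto {2:m}
drop 7:m onto {5:j, 6:i}
drop 8:i onto {7:m}
drop 9:j onto {7:m}
drop 10:j onto {9:j}
ground layer = {0:h, 1:m}
drop-orders for the pieces not yet dropped (sum over which currently-grounded one goes next):
  1 to go: {8} 1  {10} 1
  2 to go: {8,10} 2  {9,10} 1
  3 to go: {8,9,10} 3
  4 to go: {7,8,9,10} 3
  5 to go: {5,7,8,9,10} 3  {6,7,8,9,10} 3
  6 to go: {4,5,7,8,9,10} 3  {5,6,7,8,9,10} 6
  7 to go: {3,4,5,7,8,9,10} 3  {4,5,6,7,8,9,10} 9
  8 to go: {0,3,4,5,7,8,9,10} 3  {3,4,5,6,7,8,9,10} 12
  9 to go: {0,3,4,5,6,7,8,9,10} 15  {2,3,4,5,6,7,8,9,10} 12
  if 0:h drops first: 12 orders
  if 1:m drops first: 27 orders
heap linearizations: 39

39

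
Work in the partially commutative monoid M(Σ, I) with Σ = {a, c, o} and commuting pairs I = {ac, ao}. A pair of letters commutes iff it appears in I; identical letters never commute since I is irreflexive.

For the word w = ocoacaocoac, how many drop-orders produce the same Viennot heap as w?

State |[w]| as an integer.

piece 0:o — minimal
piece 1:c rests on {0:o}
piece 2:o rests on {1:c}
piece 3:a — minimal
piece 4:c rests on {2:o}
piece 5:a rests on {3:a}
piece 6:o rests on {4:c}
piece 7:c rests on {6:o}
piece 8:o rests on {7:c}
piece 9:a rests on {5:a}
piece 10:c rests on {8:o}
minimal pieces: {0:o, 3:a}
ways to finish when only these pieces remain (= sum over removing one remaining piece with nothing left below it):
  1 left: {9}→1  {10}→1
  2 left: {5,9}→1  {8,10}→1  {9,10}→2
  3 left: {3,5,9}→1  {5,9,10}→3  {7,8,10}→1  {8,9,10}→3
  4 left: {3,5,9,10}→4  {5,8,9,10}→6  {6,7,8,10}→1  {7,8,9,10}→4
  5 left: {3,5,8,9,10}→10  {4,6,7,8,10}→1  {5,7,8,9,10}→10  {6,7,8,9,10}→5
  6 left: {2,4,6,7,8,10}→1  {3,5,7,8,9,10}→20  {4,6,7,8,9,10}→6  {5,6,7,8,9,10}→15
  7 left: {1,2,4,6,7,8,10}→1  {2,4,6,7,8,9,10}→7  {3,5,6,7,8,9,10}→35  {4,5,6,7,8,9,10}→21
  8 left: {0,1,2,4,6,7,8,10}→1  {1,2,4,6,7,8,9,10}→8  {2,4,5,6,7,8,9,10}→28  {3,4,5,6,7,8,9,10}→56
  9 left: {0,1,2,4,6,7,8,9,10}→9  {1,2,4,5,6,7,8,9,10}→36  {2,3,4,5,6,7,8,9,10}→84
  placing 0:o first → 120 extensions
  placing 3:a first → 45 extensions
total linear extensions = 165

165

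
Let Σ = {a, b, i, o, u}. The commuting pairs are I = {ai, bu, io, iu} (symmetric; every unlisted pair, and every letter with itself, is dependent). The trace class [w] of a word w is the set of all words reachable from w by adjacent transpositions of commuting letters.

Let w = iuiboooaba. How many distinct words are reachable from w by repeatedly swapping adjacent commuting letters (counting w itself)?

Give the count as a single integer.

4

0(i) covers ∅
1(u) covers ∅
2(i) covers 0:i
3(b) covers 2:i
4(o) covers 1:u, 3:b
5(o) covers 4:o
6(o) covers 5:o
7(a) covers 6:o
8(b) covers 7:a
9(a) covers 8:b
floor of heap: 0:i, 1:u
completions by unplaced set U, small U first (add the entries for U minus each lowest piece of U):
  |U|=1: {9}:1
  |U|=2: {8,9}:1
  |U|=3: {7,8,9}:1
  |U|=4: {6,7,8,9}:1
  |U|=5: {5,6,7,8,9}:1
  |U|=6: {4,5,6,7,8,9}:1
  |U|=7: {1,4,5,6,7,8,9}:1  {3,4,5,6,7,8,9}:1
  |U|=8: {1,3,4,5,6,7,8,9}:2  {2,3,4,5,6,7,8,9}:1
  start at 0(i): 3
  start at 1(u): 1
sum over floor = 4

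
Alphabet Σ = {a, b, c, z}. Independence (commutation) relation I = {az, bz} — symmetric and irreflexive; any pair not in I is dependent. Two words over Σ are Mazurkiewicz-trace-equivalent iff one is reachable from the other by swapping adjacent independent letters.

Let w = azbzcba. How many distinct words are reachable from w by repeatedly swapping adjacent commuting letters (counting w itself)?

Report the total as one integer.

#0=a has no predecessor
#1=z has no predecessor
#2=b depends on [0:a]
#3=z depends on [1:z]
#4=c depends on [2:b, 3:z]
#5=b depends on [4:c]
#6=a depends on [5:b]
sources: [0:a, 1:z]
N(rest) = Σ N(rest − s) over sources s of rest; N(one piece) = 1:
  size 1 → [6]=1
  size 2 → [5,6]=1
  size 3 → [4,5,6]=1
  size 4 → [2,4,5,6]=1  [3,4,5,6]=1
  size 5 → [0,2,4,5,6]=1  [1,3,4,5,6]=1  [2,3,4,5,6]=2
  first=0(a) contributes 3
  first=1(z) contributes 3
|[w]| = 6

6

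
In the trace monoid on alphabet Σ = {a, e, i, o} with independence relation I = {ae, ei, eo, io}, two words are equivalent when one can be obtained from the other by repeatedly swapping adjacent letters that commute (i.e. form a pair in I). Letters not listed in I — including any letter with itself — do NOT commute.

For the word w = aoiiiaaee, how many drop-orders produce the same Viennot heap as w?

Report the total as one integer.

0(a) covers ∅
1(o) covers 0:a
2(i) covers 0:a
3(i) covers 2:i
4(i) covers 3:i
5(a) covers 1:o, 4:i
6(a) covers 5:a
7(e) covers ∅
8(e) covers 7:e
floor of heap: 0:a, 7:e
completions by unplaced set U, small U first (add the entries for U minus each lowest piece of U):
  |U|=1: {6}:1  {8}:1
  |U|=2: {5,6}:1  {6,8}:2  {7,8}:1
  |U|=3: {1,5,6}:1  {4,5,6}:1  {5,6,8}:3  {6,7,8}:3
  |U|=4: {1,4,5,6}:2  {1,5,6,8}:4  {3,4,5,6}:1  {4,5,6,8}:4  {5,6,7,8}:6
  |U|=5: {1,3,4,5,6}:3  {1,4,5,6,8}:10  {1,5,6,7,8}:10  {2,3,4,5,6}:1  {3,4,5,6,8}:5  {4,5,6,7,8}:10
  |U|=6: {1,2,3,4,5,6}:4  {1,3,4,5,6,8}:18  {1,4,5,6,7,8}:30  {2,3,4,5,6,8}:6  {3,4,5,6,7,8}:15
  |U|=7: {0,1,2,3,4,5,6}:4  {1,2,3,4,5,6,8}:28  {1,3,4,5,6,7,8}:63  {2,3,4,5,6,7,8}:21
  start at 0(a): 112
  start at 7(e): 32
sum over floor = 144

144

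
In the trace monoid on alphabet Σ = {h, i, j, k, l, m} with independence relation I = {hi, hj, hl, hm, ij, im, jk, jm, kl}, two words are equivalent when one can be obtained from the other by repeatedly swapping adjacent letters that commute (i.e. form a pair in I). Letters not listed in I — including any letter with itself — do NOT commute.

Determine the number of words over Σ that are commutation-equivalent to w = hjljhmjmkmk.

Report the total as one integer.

piece 0:h — minimal
piece 1:j — minimal
piece 2:l rests on {1:j}
piece 3:j rests on {2:l}
piece 4:h rests on {0:h}
piece 5:m rests on {2:l}
piece 6:j rests on {3:j}
piece 7:m rests on {5:m}
piece 8:k rests on {4:h, 7:m}
piece 9:m rests on {8:k}
piece 10:k rests on {9:m}
minimal pieces: {0:h, 1:j}
ways to finish when only these pieces remain (= sum over removing one remaining piece with nothing left below it):
  1 left: {6}→1  {10}→1
  2 left: {3,6}→1  {6,10}→2  {9,10}→1
  3 left: {3,6,10}→3  {6,9,10}→3  {8,9,10}→1
  4 left: {3,6,9,10}→6  {4,8,9,10}→1  {6,8,9,10}→4  {7,8,9,10}→1
  5 left: {0,4,8,9,10}→1  {3,6,8,9,10}→10  {4,6,8,9,10}→5  {4,7,8,9,10}→2  {5,7,8,9,10}→1  {6,7,8,9,10}→5
  6 left: {0,4,6,8,9,10}→6  {0,4,7,8,9,10}→3  {3,4,6,8,9,10}→15  {3,6,7,8,9,10}→15  {4,5,7,8,9,10}→3  {4,6,7,8,9,10}→12  {5,6,7,8,9,10}→6
  7 left: {0,3,4,6,8,9,10}→21  {0,4,5,7,8,9,10}→6  {0,4,6,7,8,9,10}→21  {3,4,6,7,8,9,10}→42  {3,5,6,7,8,9,10}→21  {4,5,6,7,8,9,10}→21
  8 left: {0,3,4,6,7,8,9,10}→84  {0,4,5,6,7,8,9,10}→48  {2,3,5,6,7,8,9,10}→21  {3,4,5,6,7,8,9,10}→84
  9 left: {0,3,4,5,6,7,8,9,10}→216  {1,2,3,5,6,7,8,9,10}→21  {2,3,4,5,6,7,8,9,10}→105
  placing 0:h first → 126 extensions
  placing 1:j first → 321 extensions
total linear extensions = 447

447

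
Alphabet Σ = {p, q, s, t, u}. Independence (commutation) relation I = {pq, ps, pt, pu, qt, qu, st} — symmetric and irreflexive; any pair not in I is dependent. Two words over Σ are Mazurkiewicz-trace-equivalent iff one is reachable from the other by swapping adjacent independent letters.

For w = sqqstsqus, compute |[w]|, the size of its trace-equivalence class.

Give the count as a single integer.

0(s) covers ∅
1(q) covers 0:s
2(q) covers 1:q
3(s) covers 2:q
4(t) covers ∅
5(s) covers 3:s
6(q) covers 5:s
7(u) covers 4:t, 5:s
8(s) covers 6:q, 7:u
floor of heap: 0:s, 4:t
completions by unplaced set U, small U first (add the entries for U minus each lowest piece of U):
  |U|=1: {8}:1
  |U|=2: {6,8}:1  {7,8}:1
  |U|=3: {4,7,8}:1  {6,7,8}:2
  |U|=4: {4,6,7,8}:3  {5,6,7,8}:2
  |U|=5: {3,5,6,7,8}:2  {4,5,6,7,8}:5
  |U|=6: {2,3,5,6,7,8}:2  {3,4,5,6,7,8}:7
  |U|=7: {1,2,3,5,6,7,8}:2  {2,3,4,5,6,7,8}:9
  start at 0(s): 11
  start at 4(t): 2
sum over floor = 13

13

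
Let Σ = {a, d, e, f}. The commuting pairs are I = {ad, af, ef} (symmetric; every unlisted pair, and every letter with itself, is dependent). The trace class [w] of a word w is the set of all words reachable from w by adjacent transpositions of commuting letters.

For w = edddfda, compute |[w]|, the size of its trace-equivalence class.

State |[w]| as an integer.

6

#0=e has no predecessor
#1=d depends on [0:e]
#2=d depends on [1:d]
#3=d depends on [2:d]
#4=f depends on [3:d]
#5=d depends on [4:f]
#6=a depends on [0:e]
sources: [0:e]
N(rest) = Σ N(rest − s) over sources s of rest; N(one piece) = 1:
  size 1 → [5]=1  [6]=1
  size 2 → [4,5]=1  [5,6]=2
  size 3 → [3,4,5]=1  [4,5,6]=3
  size 4 → [2,3,4,5]=1  [3,4,5,6]=4
  size 5 → [1,2,3,4,5]=1  [2,3,4,5,6]=5
  first=0(e) contributes 6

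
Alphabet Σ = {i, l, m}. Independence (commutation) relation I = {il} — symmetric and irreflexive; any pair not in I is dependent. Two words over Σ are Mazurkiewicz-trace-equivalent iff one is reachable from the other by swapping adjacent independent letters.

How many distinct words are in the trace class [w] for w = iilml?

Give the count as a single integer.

0(i) covers ∅
1(i) covers 0:i
2(l) covers ∅
3(m) covers 1:i, 2:l
4(l) covers 3:m
floor of heap: 0:i, 2:l
completions by unplaced set U, small U first (add the entries for U minus each lowest piece of U):
  |U|=1: {4}:1
  |U|=2: {3,4}:1
  |U|=3: {1,3,4}:1  {2,3,4}:1
  start at 0(i): 2
  start at 2(l): 1
sum over floor = 3

3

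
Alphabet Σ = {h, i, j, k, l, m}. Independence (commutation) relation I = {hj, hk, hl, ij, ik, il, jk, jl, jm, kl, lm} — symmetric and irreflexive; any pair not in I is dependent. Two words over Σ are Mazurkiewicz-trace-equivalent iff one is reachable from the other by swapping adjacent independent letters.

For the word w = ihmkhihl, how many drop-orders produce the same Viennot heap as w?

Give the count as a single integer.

32

0(i) covers ∅
1(h) covers 0:i
2(m) covers 1:h
3(k) covers 2:m
4(h) covers 2:m
5(i) covers 4:h
6(h) covers 5:i
7(l) covers ∅
floor of heap: 0:i, 7:l
completions by unplaced set U, small U first (add the entries for U minus each lowest piece of U):
  |U|=1: {3}:1  {6}:1  {7}:1
  |U|=2: {3,6}:2  {3,7}:2  {5,6}:1  {6,7}:2
  |U|=3: {3,5,6}:3  {3,6,7}:6  {4,5,6}:1  {5,6,7}:3
  |U|=4: {3,4,5,6}:4  {3,5,6,7}:12  {4,5,6,7}:4
  |U|=5: {2,3,4,5,6}:4  {3,4,5,6,7}:20
  |U|=6: {1,2,3,4,5,6}:4  {2,3,4,5,6,7}:24
  start at 0(i): 28
  start at 7(l): 4
sum over floor = 32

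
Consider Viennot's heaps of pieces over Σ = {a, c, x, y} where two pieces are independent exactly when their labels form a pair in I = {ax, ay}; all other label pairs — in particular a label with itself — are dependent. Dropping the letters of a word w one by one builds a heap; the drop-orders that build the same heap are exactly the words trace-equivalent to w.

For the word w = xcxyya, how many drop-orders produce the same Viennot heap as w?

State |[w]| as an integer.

4

#0=x has no predecessor
#1=c depends on [0:x]
#2=x depends on [1:c]
#3=y depends on [2:x]
#4=y depends on [3:y]
#5=a depends on [1:c]
sources: [0:x]
N(rest) = Σ N(rest − s) over sources s of rest; N(one piece) = 1:
  size 1 → [4]=1  [5]=1
  size 2 → [3,4]=1  [4,5]=2
  size 3 → [2,3,4]=1  [3,4,5]=3
  size 4 → [2,3,4,5]=4
  first=0(x) contributes 4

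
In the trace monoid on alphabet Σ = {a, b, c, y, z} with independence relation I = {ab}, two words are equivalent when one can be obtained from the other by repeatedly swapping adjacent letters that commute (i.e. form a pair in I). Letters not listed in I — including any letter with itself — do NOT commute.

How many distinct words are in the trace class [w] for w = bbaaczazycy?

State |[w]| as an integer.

6

#0=b has no predecessor
#1=b depends on [0:b]
#2=a has no predecessor
#3=a depends on [2:a]
#4=c depends on [1:b, 3:a]
#5=z depends on [4:c]
#6=a depends on [5:z]
#7=z depends on [6:a]
#8=y depends on [7:z]
#9=c depends on [8:y]
#10=y depends on [9:c]
sources: [0:b, 2:a]
N(rest) = Σ N(rest − s) over sources s of rest; N(one piece) = 1:
  size 1 → [10]=1
  size 2 → [9,10]=1
  size 3 → [8,9,10]=1
  size 4 → [7,8,9,10]=1
  size 5 → [6,7,8,9,10]=1
  size 6 → [5,6,7,8,9,10]=1
  size 7 → [4,5,6,7,8,9,10]=1
  size 8 → [1,4,5,6,7,8,9,10]=1  [3,4,5,6,7,8,9,10]=1
  size 9 → [0,1,4,5,6,7,8,9,10]=1  [1,3,4,5,6,7,8,9,10]=2  [2,3,4,5,6,7,8,9,10]=1
  first=0(b) contributes 3
  first=2(a) contributes 3
|[w]| = 6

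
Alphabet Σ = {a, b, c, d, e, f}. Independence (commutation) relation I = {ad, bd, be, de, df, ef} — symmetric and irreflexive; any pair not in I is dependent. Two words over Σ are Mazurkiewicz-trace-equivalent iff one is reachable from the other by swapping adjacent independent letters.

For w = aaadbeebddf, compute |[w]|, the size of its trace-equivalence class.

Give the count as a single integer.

drop 0:a onto floor
drop 1:a onto {0:a}
drop 2:a onto {1:a}
drop 3:d onto floor
drop 4:b onto {2:a}
drop 5:e onto {2:a}
drop 6:e onto {5:e}
drop 7:b onto {4:b}
drop 8:d onto {3:d}
drop 9:d onto {8:d}
drop 10:f onto {7:b}
ground layer = {0:a, 3:d}
drop-orders for the pieces not yet dropped (sum over which currently-grounded one goes next):
  1 to go: {6} 1  {9} 1  {10} 1
  2 to go: {5,6} 1  {6,9} 2  {6,10} 2  {7,10} 1  {8,9} 1  {9,10} 2
  3 to go: {3,8,9} 1  {4,7,10} 1  {5,6,9} 3  {5,6,10} 3  {6,7,10} 3  {6,8,9} 3  {6,9,10} 6  {7,9,10} 3  {8,9,10} 3
  4 to go: {3,6,8,9} 4  {3,8,9,10} 4  {4,6,7,10} 4  {4,7,9,10} 4  {5,6,7,10} 6  {5,6,8,9} 6  {5,6,9,10} 12  {6,7,9,10} 12  {6,8,9,10} 12  {7,8,9,10} 6
  5 to go: {3,5,6,8,9} 10  {3,6,8,9,10} 20  {3,7,8,9,10} 10  {4,5,6,7,10} 10  {4,6,7,9,10} 20  {4,7,8,9,10} 10  {5,6,7,9,10} 30  {5,6,8,9,10} 30  {6,7,8,9,10} 30
  6 to go: {2,4,5,6,7,10} 10  {3,4,7,8,9,10} 20  {3,5,6,8,9,10} 60  {3,6,7,8,9,10} 60  {4,5,6,7,9,10} 60  {4,6,7,8,9,10} 60  {5,6,7,8,9,10} 90
  7 to go: {1,2,4,5,6,7,10} 10  {2,4,5,6,7,9,10} 70  {3,4,6,7,8,9,10} 140  {3,5,6,7,8,9,10} 210  {4,5,6,7,8,9,10} 210
  8 to go: {0,1,2,4,5,6,7,10} 10  {1,2,4,5,6,7,9,10} 80  {2,4,5,6,7,8,9,10} 280  {3,4,5,6,7,8,9,10} 560
  9 to go: {0,1,2,4,5,6,7,9,10} 90  {1,2,4,5,6,7,8,9,10} 360  {2,3,4,5,6,7,8,9,10} 840
  if 0:a drops first: 1200 orders
  if 3:d drops first: 450 orders
heap linearizations: 1650

1650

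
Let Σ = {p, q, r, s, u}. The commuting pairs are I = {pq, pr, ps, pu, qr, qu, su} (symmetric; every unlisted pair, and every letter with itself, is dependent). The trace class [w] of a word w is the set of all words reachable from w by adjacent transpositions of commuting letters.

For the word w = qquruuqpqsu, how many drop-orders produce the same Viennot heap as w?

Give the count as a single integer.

#0=q has no predecessor
#1=q depends on [0:q]
#2=u has no predecessor
#3=r depends on [2:u]
#4=u depends on [3:r]
#5=u depends on [4:u]
#6=q depends on [1:q]
#7=p has no predecessor
#8=q depends on [6:q]
#9=s depends on [3:r, 8:q]
#10=u depends on [5:u]
sources: [0:q, 2:u, 7:p]
N(rest) = Σ N(rest − s) over sources s of rest; N(one piece) = 1:
  size 1 → [7]=1  [9]=1  [10]=1
  size 2 → [5,10]=1  [7,9]=2  [7,10]=2  [8,9]=1  [9,10]=2
  size 3 → [4,5,10]=1  [5,7,10]=3  [5,9,10]=3  [6,8,9]=1  [7,8,9]=3  [7,9,10]=6  [8,9,10]=3
  size 4 → [1,6,8,9]=1  [4,5,7,10]=4  [4,5,9,10]=4  [5,7,9,10]=12  [5,8,9,10]=6  [6,7,8,9]=4  [6,8,9,10]=4  [7,8,9,10]=12
  size 5 → [0,1,6,8,9]=1  [1,6,7,8,9]=5  [1,6,8,9,10]=5  [3,4,5,9,10]=4  [4,5,7,9,10]=20  [4,5,8,9,10]=10  [5,6,8,9,10]=10  [5,7,8,9,10]=30  [6,7,8,9,10]=20
  size 6 → [0,1,6,7,8,9]=6  [0,1,6,8,9,10]=6  [1,5,6,8,9,10]=15  [1,6,7,8,9,10]=30  [2,3,4,5,9,10]=4  [3,4,5,7,9,10]=24  [3,4,5,8,9,10]=14  [4,5,6,8,9,10]=20  [4,5,7,8,9,10]=60  [5,6,7,8,9,10]=60
  size 7 → [0,1,5,6,8,9,10]=21  [0,1,6,7,8,9,10]=42  [1,4,5,6,8,9,10]=35  [1,5,6,7,8,9,10]=105  [2,3,4,5,7,9,10]=28  [2,3,4,5,8,9,10]=18  [3,4,5,6,8,9,10]=34  [3,4,5,7,8,9,10]=98  [4,5,6,7,8,9,10]=140
  size 8 → [0,1,4,5,6,8,9,10]=56  [0,1,5,6,7,8,9,10]=168  [1,3,4,5,6,8,9,10]=69  [1,4,5,6,7,8,9,10]=280  [2,3,4,5,6,8,9,10]=52  [2,3,4,5,7,8,9,10]=144  [3,4,5,6,7,8,9,10]=272
  size 9 → [0,1,3,4,5,6,8,9,10]=125  [0,1,4,5,6,7,8,9,10]=504  [1,2,3,4,5,6,8,9,10]=121  [1,3,4,5,6,7,8,9,10]=621  [2,3,4,5,6,7,8,9,10]=468
  first=0(q) contributes 1210
  first=2(u) contributes 1250
  first=7(p) contributes 246
|[w]| = 2706

2706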